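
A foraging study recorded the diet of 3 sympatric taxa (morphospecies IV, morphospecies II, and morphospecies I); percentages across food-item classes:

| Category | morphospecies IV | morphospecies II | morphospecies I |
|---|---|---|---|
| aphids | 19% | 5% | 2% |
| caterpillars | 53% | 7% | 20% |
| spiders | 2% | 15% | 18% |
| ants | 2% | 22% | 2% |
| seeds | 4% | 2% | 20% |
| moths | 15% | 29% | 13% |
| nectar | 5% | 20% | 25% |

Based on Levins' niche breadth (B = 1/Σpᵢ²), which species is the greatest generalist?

morphospecies I

Convert percentages to proportions (divide by 100).
Σp_IVᵢ² = 0.19² + 0.53² + 0.02² + 0.02² + 0.04² + 0.15² + 0.05² = 0.0361 + 0.2809 + 0.0004 + 0.0004 + 0.0016 + 0.0225 + 0.0025 = 0.3444
B_IV = 1 / 0.3444 = 2.9036
Σp_IIᵢ² = 0.05² + 0.07² + 0.15² + 0.22² + 0.02² + 0.29² + 0.20² = 0.0025 + 0.0049 + 0.0225 + 0.0484 + 0.0004 + 0.0841 + 0.0400 = 0.2028
B_II = 1 / 0.2028 = 4.9310
Σp_Iᵢ² = 0.02² + 0.20² + 0.18² + 0.02² + 0.20² + 0.13² + 0.25² = 0.0004 + 0.0400 + 0.0324 + 0.0004 + 0.0400 + 0.0169 + 0.0625 = 0.1926
B_I = 1 / 0.1926 = 5.1921
Highest B → broadest niche (most generalist): morphospecies I (B = 5.19).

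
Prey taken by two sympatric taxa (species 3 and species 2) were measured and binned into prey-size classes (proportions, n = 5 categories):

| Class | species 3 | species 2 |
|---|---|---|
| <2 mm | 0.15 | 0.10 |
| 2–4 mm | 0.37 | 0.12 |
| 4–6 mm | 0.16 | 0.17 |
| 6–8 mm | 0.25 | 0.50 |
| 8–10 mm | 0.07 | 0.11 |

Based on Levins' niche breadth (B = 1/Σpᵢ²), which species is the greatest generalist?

Σp_3ᵢ² = 0.15² + 0.37² + 0.16² + 0.25² + 0.07² = 0.0225 + 0.1369 + 0.0256 + 0.0625 + 0.0049 = 0.2524
B_3 = 1 / 0.2524 = 3.9620
Σp_2ᵢ² = 0.10² + 0.12² + 0.17² + 0.50² + 0.11² = 0.0100 + 0.0144 + 0.0289 + 0.2500 + 0.0121 = 0.3154
B_2 = 1 / 0.3154 = 3.1706
Highest B → broadest niche (most generalist): species 3 (B = 3.96).

species 3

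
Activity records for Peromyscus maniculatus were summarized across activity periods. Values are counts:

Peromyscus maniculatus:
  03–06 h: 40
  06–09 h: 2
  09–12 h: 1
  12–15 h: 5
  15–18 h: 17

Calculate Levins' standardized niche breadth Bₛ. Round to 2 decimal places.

0.30

Proportions for Peromyscus maniculatus (n=65): 40/65=0.6154, 2/65=0.0308, 1/65=0.0154, 5/65=0.0769, 17/65=0.2615
Σpᵢ² = 0.6154² + 0.0308² + 0.0154² + 0.0769² + 0.2615² = 0.378717 + 0.000949 + 0.000237 + 0.005914 + 0.068382 = 0.454199
B = 1 / 0.454199 = 2.2017
Bₛ = (B − 1)/(n − 1) = (2.2017 − 1)/(5 − 1) = 1.2017/4 = 0.3004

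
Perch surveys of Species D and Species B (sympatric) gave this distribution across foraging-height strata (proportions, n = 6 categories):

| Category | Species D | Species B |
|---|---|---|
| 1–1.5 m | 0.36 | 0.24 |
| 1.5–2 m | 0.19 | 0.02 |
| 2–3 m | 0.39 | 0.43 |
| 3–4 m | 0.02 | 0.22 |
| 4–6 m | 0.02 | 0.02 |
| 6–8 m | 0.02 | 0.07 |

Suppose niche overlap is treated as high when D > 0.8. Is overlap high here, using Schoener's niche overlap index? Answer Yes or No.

Σ|p₁ᵢ − p₂ᵢ| = 0.12 + 0.17 + 0.04 + 0.20 + 0.00 + 0.05 = 0.58
D = 1 − ½ × 0.58 = 1 − 0.290 = 0.7100
D = 0.7100 < 0.8 → No.

No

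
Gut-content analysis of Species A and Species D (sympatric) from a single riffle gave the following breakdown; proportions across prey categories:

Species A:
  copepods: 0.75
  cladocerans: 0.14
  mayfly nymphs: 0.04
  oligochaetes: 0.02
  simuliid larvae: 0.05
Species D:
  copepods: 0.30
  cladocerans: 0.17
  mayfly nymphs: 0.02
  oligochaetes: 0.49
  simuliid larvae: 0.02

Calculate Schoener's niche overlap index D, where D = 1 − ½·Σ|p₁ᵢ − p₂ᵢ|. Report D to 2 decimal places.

0.50

Σ|p₁ᵢ − p₂ᵢ| = 0.45 + 0.03 + 0.02 + 0.47 + 0.03 = 1.00
D = 1 − ½ × 1.00 = 1 − 0.500 = 0.5000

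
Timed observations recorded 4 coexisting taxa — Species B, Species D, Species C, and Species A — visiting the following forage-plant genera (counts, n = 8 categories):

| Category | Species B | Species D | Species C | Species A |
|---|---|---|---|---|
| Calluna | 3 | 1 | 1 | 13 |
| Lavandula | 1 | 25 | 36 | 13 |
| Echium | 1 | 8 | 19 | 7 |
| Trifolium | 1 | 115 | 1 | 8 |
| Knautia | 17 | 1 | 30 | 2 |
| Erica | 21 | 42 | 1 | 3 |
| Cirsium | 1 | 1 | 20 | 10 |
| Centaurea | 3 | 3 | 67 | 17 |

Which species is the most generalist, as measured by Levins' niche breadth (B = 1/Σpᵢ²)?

Proportions for Species B (n=48): 3/48=0.0625, 1/48=0.0208, 1/48=0.0208, 1/48=0.0208, 17/48=0.3542, 21/48=0.4375, 1/48=0.0208, 3/48=0.0625
Proportions for Species D (n=196): 1/196=0.0051, 25/196=0.1276, 8/196=0.0408, 115/196=0.5867, 1/196=0.0051, 42/196=0.2143, 1/196=0.0051, 3/196=0.0153
Proportions for Species C (n=175): 1/175=0.0057, 36/175=0.2057, 19/175=0.1086, 1/175=0.0057, 30/175=0.1714, 1/175=0.0057, 20/175=0.1143, 67/175=0.3829
Proportions for Species A (n=73): 13/73=0.1781, 13/73=0.1781, 7/73=0.0959, 8/73=0.1096, 2/73=0.0274, 3/73=0.0411, 10/73=0.1370, 17/73=0.2329
Σp_Bᵢ² = 0.0625² + 0.0208² + 0.0208² + 0.0208² + 0.3542² + 0.4375² + 0.0208² + 0.0625² = 0.003906 + 0.000433 + 0.000433 + 0.000433 + 0.125458 + 0.191406 + 0.000433 + 0.003906 = 0.326408
B_B = 1 / 0.326408 = 3.0637
Σp_Dᵢ² = 0.0051² + 0.1276² + 0.0408² + 0.5867² + 0.0051² + 0.2143² + 0.0051² + 0.0153² = 0.000026 + 0.016282 + 0.001665 + 0.344217 + 0.000026 + 0.045924 + 0.000026 + 0.000234 = 0.408400
B_D = 1 / 0.408400 = 2.4486
Σp_Cᵢ² = 0.0057² + 0.2057² + 0.1086² + 0.0057² + 0.1714² + 0.0057² + 0.1143² + 0.3829² = 0.000032 + 0.042312 + 0.011794 + 0.000032 + 0.029378 + 0.000032 + 0.013064 + 0.146612 = 0.243256
B_C = 1 / 0.243256 = 4.1109
Σp_Aᵢ² = 0.1781² + 0.1781² + 0.0959² + 0.1096² + 0.0274² + 0.0411² + 0.1370² + 0.2329² = 0.031720 + 0.031720 + 0.009197 + 0.012012 + 0.000751 + 0.001689 + 0.018769 + 0.054242 = 0.160100
B_A = 1 / 0.160100 = 6.2461
Highest B → broadest niche (most generalist): Species A (B = 6.25).

Species A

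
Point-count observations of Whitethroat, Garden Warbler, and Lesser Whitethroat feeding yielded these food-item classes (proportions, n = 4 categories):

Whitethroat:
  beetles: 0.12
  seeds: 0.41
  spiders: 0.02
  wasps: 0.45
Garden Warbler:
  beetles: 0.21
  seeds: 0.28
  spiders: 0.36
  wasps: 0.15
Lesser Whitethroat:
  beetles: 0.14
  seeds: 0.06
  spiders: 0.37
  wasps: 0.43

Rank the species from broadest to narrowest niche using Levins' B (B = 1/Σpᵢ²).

Garden Warbler > Lesser Whitethroat > Whitethroat

Σp_Whitᵢ² = 0.12² + 0.41² + 0.02² + 0.45² = 0.0144 + 0.1681 + 0.0004 + 0.2025 = 0.3854
B_Whit = 1 / 0.3854 = 2.5947
Σp_Gardᵢ² = 0.21² + 0.28² + 0.36² + 0.15² = 0.0441 + 0.0784 + 0.1296 + 0.0225 = 0.2746
B_Gard = 1 / 0.2746 = 3.6417
Σp_Lessᵢ² = 0.14² + 0.06² + 0.37² + 0.43² = 0.0196 + 0.0036 + 0.1369 + 0.1849 = 0.3450
B_Less = 1 / 0.3450 = 2.8986
Ranking by B (broadest → narrowest): Garden Warbler (3.64) > Lesser Whitethroat (2.90) > Whitethroat (2.59)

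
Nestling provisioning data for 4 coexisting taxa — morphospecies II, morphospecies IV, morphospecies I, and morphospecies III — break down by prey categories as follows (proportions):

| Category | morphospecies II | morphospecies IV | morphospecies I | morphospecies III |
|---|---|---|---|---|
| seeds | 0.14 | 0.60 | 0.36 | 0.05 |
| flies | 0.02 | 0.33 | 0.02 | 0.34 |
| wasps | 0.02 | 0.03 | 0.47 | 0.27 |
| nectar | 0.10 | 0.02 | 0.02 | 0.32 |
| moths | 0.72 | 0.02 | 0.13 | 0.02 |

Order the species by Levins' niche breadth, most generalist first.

Σp_IIᵢ² = 0.14² + 0.02² + 0.02² + 0.10² + 0.72² = 0.0196 + 0.0004 + 0.0004 + 0.0100 + 0.5184 = 0.5488
B_II = 1 / 0.5488 = 1.8222
Σp_IVᵢ² = 0.60² + 0.33² + 0.03² + 0.02² + 0.02² = 0.3600 + 0.1089 + 0.0009 + 0.0004 + 0.0004 = 0.4706
B_IV = 1 / 0.4706 = 2.1249
Σp_Iᵢ² = 0.36² + 0.02² + 0.47² + 0.02² + 0.13² = 0.1296 + 0.0004 + 0.2209 + 0.0004 + 0.0169 = 0.3682
B_I = 1 / 0.3682 = 2.7159
Σp_IIIᵢ² = 0.05² + 0.34² + 0.27² + 0.32² + 0.02² = 0.0025 + 0.1156 + 0.0729 + 0.1024 + 0.0004 = 0.2938
B_III = 1 / 0.2938 = 3.4037
Ranking by B (broadest → narrowest): morphospecies III (3.40) > morphospecies I (2.72) > morphospecies IV (2.12) > morphospecies II (1.82)

morphospecies III > morphospecies I > morphospecies IV > morphospecies II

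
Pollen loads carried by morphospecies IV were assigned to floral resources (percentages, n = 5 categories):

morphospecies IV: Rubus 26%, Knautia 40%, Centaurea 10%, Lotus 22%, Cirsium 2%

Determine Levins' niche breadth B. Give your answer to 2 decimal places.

Convert percentages to proportions (divide by 100).
Σpᵢ² = 0.26² + 0.40² + 0.10² + 0.22² + 0.02² = 0.0676 + 0.1600 + 0.0100 + 0.0484 + 0.0004 = 0.2864
B = 1 / 0.2864 = 3.4916

3.49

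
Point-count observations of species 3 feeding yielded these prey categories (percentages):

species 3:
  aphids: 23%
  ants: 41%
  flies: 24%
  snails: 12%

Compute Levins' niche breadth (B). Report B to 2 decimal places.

3.41

Convert percentages to proportions (divide by 100).
Σpᵢ² = 0.23² + 0.41² + 0.24² + 0.12² = 0.0529 + 0.1681 + 0.0576 + 0.0144 = 0.2930
B = 1 / 0.2930 = 3.4130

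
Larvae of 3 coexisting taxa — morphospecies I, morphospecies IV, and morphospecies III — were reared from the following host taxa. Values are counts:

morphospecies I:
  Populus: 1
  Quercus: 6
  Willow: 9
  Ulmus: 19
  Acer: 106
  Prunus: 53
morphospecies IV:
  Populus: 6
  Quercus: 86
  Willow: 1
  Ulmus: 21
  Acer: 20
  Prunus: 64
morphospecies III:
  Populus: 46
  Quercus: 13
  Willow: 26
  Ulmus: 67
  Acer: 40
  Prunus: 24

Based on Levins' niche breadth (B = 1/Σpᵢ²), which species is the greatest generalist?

morphospecies III

Proportions for morphospecies I (n=194): 1/194=0.0052, 6/194=0.0309, 9/194=0.0464, 19/194=0.0979, 106/194=0.5464, 53/194=0.2732
Proportions for morphospecies IV (n=198): 6/198=0.0303, 86/198=0.4343, 1/198=0.0051, 21/198=0.1061, 20/198=0.1010, 64/198=0.3232
Proportions for morphospecies III (n=216): 46/216=0.2130, 13/216=0.0602, 26/216=0.1204, 67/216=0.3102, 40/216=0.1852, 24/216=0.1111
Σp_Iᵢ² = 0.0052² + 0.0309² + 0.0464² + 0.0979² + 0.5464² + 0.2732² = 0.000027 + 0.000955 + 0.002153 + 0.009584 + 0.298553 + 0.074638 = 0.385910
B_I = 1 / 0.385910 = 2.5913
Σp_IVᵢ² = 0.0303² + 0.4343² + 0.0051² + 0.1061² + 0.1010² + 0.3232² = 0.000918 + 0.188616 + 0.000026 + 0.011257 + 0.010201 + 0.104458 = 0.315476
B_IV = 1 / 0.315476 = 3.1698
Σp_IIIᵢ² = 0.2130² + 0.0602² + 0.1204² + 0.3102² + 0.1852² + 0.1111² = 0.045369 + 0.003624 + 0.014496 + 0.096224 + 0.034299 + 0.012343 = 0.206355
B_III = 1 / 0.206355 = 4.8460
Highest B → broadest niche (most generalist): morphospecies III (B = 4.85).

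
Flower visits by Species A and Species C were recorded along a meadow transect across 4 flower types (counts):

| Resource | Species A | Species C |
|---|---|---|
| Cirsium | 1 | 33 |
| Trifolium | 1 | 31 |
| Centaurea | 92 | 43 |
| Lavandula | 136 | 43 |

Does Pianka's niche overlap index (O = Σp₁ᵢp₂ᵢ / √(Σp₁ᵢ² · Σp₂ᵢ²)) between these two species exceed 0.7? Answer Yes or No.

Proportions for Species A (n=230): 1/230=0.0043, 1/230=0.0043, 92/230=0.4000, 136/230=0.5913
Proportions for Species C (n=150): 33/150=0.2200, 31/150=0.2067, 43/150=0.2867, 43/150=0.2867
Σ p₁ᵢp₂ᵢ = 0.000946 + 0.000889 + 0.114680 + 0.169526 = 0.286041
Σp_1ᵢ² = 0.0043² + 0.0043² + 0.4000² + 0.5913² = 0.000018 + 0.000018 + 0.160000 + 0.349636 = 0.509672
Σp_2ᵢ² = 0.2200² + 0.2067² + 0.2867² + 0.2867² = 0.048400 + 0.042725 + 0.082197 + 0.082197 = 0.255519
O = 0.286041 / √(0.509672 × 0.255519) = 0.286041 / 0.3608752 = 0.7926
O = 0.7926 > 0.7 → Yes.

Yes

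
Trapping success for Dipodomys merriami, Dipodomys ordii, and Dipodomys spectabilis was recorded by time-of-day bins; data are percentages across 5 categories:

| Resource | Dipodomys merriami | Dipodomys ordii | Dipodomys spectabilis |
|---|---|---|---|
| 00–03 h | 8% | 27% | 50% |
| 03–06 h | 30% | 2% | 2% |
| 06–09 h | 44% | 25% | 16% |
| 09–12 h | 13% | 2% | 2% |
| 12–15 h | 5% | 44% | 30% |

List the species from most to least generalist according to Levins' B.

Dipodomys merriami > Dipodomys ordii > Dipodomys spectabilis

Convert percentages to proportions (divide by 100).
Σp_merrᵢ² = 0.08² + 0.30² + 0.44² + 0.13² + 0.05² = 0.0064 + 0.0900 + 0.1936 + 0.0169 + 0.0025 = 0.3094
B_merr = 1 / 0.3094 = 3.2321
Σp_ordiᵢ² = 0.27² + 0.02² + 0.25² + 0.02² + 0.44² = 0.0729 + 0.0004 + 0.0625 + 0.0004 + 0.1936 = 0.3298
B_ordi = 1 / 0.3298 = 3.0321
Σp_specᵢ² = 0.50² + 0.02² + 0.16² + 0.02² + 0.30² = 0.2500 + 0.0004 + 0.0256 + 0.0004 + 0.0900 = 0.3664
B_spec = 1 / 0.3664 = 2.7293
Ranking by B (broadest → narrowest): Dipodomys merriami (3.23) > Dipodomys ordii (3.03) > Dipodomys spectabilis (2.73)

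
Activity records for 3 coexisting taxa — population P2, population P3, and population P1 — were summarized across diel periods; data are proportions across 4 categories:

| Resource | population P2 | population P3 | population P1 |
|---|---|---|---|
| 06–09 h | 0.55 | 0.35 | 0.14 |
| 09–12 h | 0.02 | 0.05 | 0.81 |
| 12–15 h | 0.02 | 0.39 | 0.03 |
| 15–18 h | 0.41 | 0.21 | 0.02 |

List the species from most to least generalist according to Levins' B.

population P3 > population P2 > population P1

Σp_P2ᵢ² = 0.55² + 0.02² + 0.02² + 0.41² = 0.3025 + 0.0004 + 0.0004 + 0.1681 = 0.4714
B_P2 = 1 / 0.4714 = 2.1213
Σp_P3ᵢ² = 0.35² + 0.05² + 0.39² + 0.21² = 0.1225 + 0.0025 + 0.1521 + 0.0441 = 0.3212
B_P3 = 1 / 0.3212 = 3.1133
Σp_P1ᵢ² = 0.14² + 0.81² + 0.03² + 0.02² = 0.0196 + 0.6561 + 0.0009 + 0.0004 = 0.6770
B_P1 = 1 / 0.6770 = 1.4771
Ranking by B (broadest → narrowest): population P3 (3.11) > population P2 (2.12) > population P1 (1.48)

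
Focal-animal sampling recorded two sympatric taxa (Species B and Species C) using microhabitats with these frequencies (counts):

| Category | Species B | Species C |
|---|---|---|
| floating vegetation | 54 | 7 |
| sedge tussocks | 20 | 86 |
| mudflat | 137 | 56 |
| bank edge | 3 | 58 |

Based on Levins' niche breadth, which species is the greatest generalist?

Proportions for Species B (n=214): 54/214=0.2523, 20/214=0.0935, 137/214=0.6402, 3/214=0.0140
Proportions for Species C (n=207): 7/207=0.0338, 86/207=0.4155, 56/207=0.2705, 58/207=0.2802
Σp_Bᵢ² = 0.2523² + 0.0935² + 0.6402² + 0.0140² = 0.063655 + 0.008742 + 0.409856 + 0.000196 = 0.482449
B_B = 1 / 0.482449 = 2.0728
Σp_Cᵢ² = 0.0338² + 0.4155² + 0.2705² + 0.2802² = 0.001142 + 0.172640 + 0.073170 + 0.078512 = 0.325464
B_C = 1 / 0.325464 = 3.0725
Highest B → broadest niche (most generalist): Species C (B = 3.07).

Species C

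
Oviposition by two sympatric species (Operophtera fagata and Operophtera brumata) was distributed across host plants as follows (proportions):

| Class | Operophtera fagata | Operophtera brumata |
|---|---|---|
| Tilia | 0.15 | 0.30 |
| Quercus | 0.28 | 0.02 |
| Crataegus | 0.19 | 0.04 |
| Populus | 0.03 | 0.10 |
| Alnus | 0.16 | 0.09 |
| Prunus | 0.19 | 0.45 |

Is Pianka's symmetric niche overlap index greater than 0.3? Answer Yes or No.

Σ p₁ᵢp₂ᵢ = 0.0450 + 0.0056 + 0.0076 + 0.0030 + 0.0144 + 0.0855 = 0.1611
Σp_1ᵢ² = 0.15² + 0.28² + 0.19² + 0.03² + 0.16² + 0.19² = 0.0225 + 0.0784 + 0.0361 + 0.0009 + 0.0256 + 0.0361 = 0.1996
Σp_2ᵢ² = 0.30² + 0.02² + 0.04² + 0.10² + 0.09² + 0.45² = 0.0900 + 0.0004 + 0.0016 + 0.0100 + 0.0081 + 0.2025 = 0.3126
O = 0.1611 / √(0.1996 × 0.3126) = 0.1611 / 0.24979 = 0.6449
O = 0.6449 > 0.3 → Yes.

Yes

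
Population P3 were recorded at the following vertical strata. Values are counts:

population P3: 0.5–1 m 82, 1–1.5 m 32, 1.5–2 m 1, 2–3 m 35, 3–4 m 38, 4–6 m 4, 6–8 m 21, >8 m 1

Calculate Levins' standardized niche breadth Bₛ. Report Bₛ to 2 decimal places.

Proportions for population P3 (n=214): 82/214=0.3832, 32/214=0.1495, 1/214=0.0047, 35/214=0.1636, 38/214=0.1776, 4/214=0.0187, 21/214=0.0981, 1/214=0.0047
Σpᵢ² = 0.3832² + 0.1495² + 0.0047² + 0.1636² + 0.1776² + 0.0187² + 0.0981² + 0.0047² = 0.146842 + 0.022350 + 0.000022 + 0.026765 + 0.031542 + 0.000350 + 0.009624 + 0.000022 = 0.237517
B = 1 / 0.237517 = 4.2102
Bₛ = (B − 1)/(n − 1) = (4.2102 − 1)/(8 − 1) = 3.2102/7 = 0.4586

0.46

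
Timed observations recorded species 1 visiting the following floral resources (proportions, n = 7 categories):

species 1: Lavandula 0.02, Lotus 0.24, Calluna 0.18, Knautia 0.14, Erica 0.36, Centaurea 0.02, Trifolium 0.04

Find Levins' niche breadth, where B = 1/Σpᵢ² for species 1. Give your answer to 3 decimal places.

4.139

Σpᵢ² = 0.02² + 0.24² + 0.18² + 0.14² + 0.36² + 0.02² + 0.04² = 0.0004 + 0.0576 + 0.0324 + 0.0196 + 0.1296 + 0.0004 + 0.0016 = 0.2416
B = 1 / 0.2416 = 4.13907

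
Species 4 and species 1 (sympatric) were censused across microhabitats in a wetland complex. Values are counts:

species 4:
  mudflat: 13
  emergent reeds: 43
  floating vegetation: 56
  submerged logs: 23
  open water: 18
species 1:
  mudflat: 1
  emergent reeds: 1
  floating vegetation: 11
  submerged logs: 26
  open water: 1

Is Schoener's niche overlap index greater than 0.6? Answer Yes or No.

Proportions for species 4 (n=153): 13/153=0.0850, 43/153=0.2810, 56/153=0.3660, 23/153=0.1503, 18/153=0.1176
Proportions for species 1 (n=40): 1/40=0.0250, 1/40=0.0250, 11/40=0.2750, 26/40=0.6500, 1/40=0.0250
Σ|p₁ᵢ − p₂ᵢ| = 0.0600 + 0.2560 + 0.0910 + 0.4997 + 0.0926 = 0.9993
D = 1 − ½ × 0.9993 = 1 − 0.49965 = 0.50035
D = 0.50035 < 0.6 → No.

No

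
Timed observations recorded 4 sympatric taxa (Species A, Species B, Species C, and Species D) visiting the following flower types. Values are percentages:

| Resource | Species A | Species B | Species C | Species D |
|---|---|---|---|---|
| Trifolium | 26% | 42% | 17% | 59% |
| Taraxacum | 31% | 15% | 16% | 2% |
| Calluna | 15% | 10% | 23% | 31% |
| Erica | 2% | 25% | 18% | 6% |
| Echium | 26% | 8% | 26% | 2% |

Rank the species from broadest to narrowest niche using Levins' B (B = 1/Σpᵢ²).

Species C > Species A > Species B > Species D

Convert percentages to proportions (divide by 100).
Σp_Aᵢ² = 0.26² + 0.31² + 0.15² + 0.02² + 0.26² = 0.0676 + 0.0961 + 0.0225 + 0.0004 + 0.0676 = 0.2542
B_A = 1 / 0.2542 = 3.9339
Σp_Bᵢ² = 0.42² + 0.15² + 0.10² + 0.25² + 0.08² = 0.1764 + 0.0225 + 0.0100 + 0.0625 + 0.0064 = 0.2778
B_B = 1 / 0.2778 = 3.5997
Σp_Cᵢ² = 0.17² + 0.16² + 0.23² + 0.18² + 0.26² = 0.0289 + 0.0256 + 0.0529 + 0.0324 + 0.0676 = 0.2074
B_C = 1 / 0.2074 = 4.8216
Σp_Dᵢ² = 0.59² + 0.02² + 0.31² + 0.06² + 0.02² = 0.3481 + 0.0004 + 0.0961 + 0.0036 + 0.0004 = 0.4486
B_D = 1 / 0.4486 = 2.2292
Ranking by B (broadest → narrowest): Species C (4.82) > Species A (3.93) > Species B (3.60) > Species D (2.23)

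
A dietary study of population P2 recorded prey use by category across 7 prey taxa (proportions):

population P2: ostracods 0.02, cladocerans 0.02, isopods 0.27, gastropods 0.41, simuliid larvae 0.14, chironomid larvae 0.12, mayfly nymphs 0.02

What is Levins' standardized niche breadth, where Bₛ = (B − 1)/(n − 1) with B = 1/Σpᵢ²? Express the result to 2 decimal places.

Σpᵢ² = 0.02² + 0.02² + 0.27² + 0.41² + 0.14² + 0.12² + 0.02² = 0.0004 + 0.0004 + 0.0729 + 0.1681 + 0.0196 + 0.0144 + 0.0004 = 0.2762
B = 1 / 0.2762 = 3.6206
Bₛ = (B − 1)/(n − 1) = (3.6206 − 1)/(7 − 1) = 2.6206/6 = 0.4368

0.44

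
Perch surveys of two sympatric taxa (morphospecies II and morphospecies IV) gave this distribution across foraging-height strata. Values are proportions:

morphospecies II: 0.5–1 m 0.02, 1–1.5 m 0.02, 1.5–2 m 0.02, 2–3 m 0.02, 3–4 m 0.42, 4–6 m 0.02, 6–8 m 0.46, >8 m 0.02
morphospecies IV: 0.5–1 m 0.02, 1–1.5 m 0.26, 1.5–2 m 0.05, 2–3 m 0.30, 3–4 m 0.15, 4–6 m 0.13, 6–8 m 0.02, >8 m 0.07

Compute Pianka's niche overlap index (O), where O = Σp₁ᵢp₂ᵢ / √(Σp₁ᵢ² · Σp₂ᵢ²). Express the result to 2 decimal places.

Σ p₁ᵢp₂ᵢ = 0.0004 + 0.0052 + 0.0010 + 0.0060 + 0.0630 + 0.0026 + 0.0092 + 0.0014 = 0.0888
Σp_1ᵢ² = 0.02² + 0.02² + 0.02² + 0.02² + 0.42² + 0.02² + 0.46² + 0.02² = 0.0004 + 0.0004 + 0.0004 + 0.0004 + 0.1764 + 0.0004 + 0.2116 + 0.0004 = 0.3904
Σp_2ᵢ² = 0.02² + 0.26² + 0.05² + 0.30² + 0.15² + 0.13² + 0.02² + 0.07² = 0.0004 + 0.0676 + 0.0025 + 0.0900 + 0.0225 + 0.0169 + 0.0004 + 0.0049 = 0.2052
O = 0.0888 / √(0.3904 × 0.2052) = 0.0888 / 0.28304 = 0.3137

0.31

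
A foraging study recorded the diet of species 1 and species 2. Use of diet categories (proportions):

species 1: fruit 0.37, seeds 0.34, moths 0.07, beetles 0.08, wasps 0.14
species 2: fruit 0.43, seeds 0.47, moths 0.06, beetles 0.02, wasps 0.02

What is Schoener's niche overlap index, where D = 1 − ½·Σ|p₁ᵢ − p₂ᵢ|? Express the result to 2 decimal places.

Σ|p₁ᵢ − p₂ᵢ| = 0.06 + 0.13 + 0.01 + 0.06 + 0.12 = 0.38
D = 1 − ½ × 0.38 = 1 − 0.190 = 0.8100

0.81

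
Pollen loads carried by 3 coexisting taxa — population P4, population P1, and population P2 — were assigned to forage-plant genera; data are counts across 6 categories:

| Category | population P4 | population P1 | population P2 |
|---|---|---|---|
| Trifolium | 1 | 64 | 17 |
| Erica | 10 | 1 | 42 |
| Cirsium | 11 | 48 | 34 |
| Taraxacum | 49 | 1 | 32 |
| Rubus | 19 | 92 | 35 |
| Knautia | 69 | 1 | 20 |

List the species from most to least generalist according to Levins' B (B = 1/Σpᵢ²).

Proportions for population P4 (n=159): 1/159=0.0063, 10/159=0.0629, 11/159=0.0692, 49/159=0.3082, 19/159=0.1195, 69/159=0.4340
Proportions for population P1 (n=207): 64/207=0.3092, 1/207=0.0048, 48/207=0.2319, 1/207=0.0048, 92/207=0.4444, 1/207=0.0048
Proportions for population P2 (n=180): 17/180=0.0944, 42/180=0.2333, 34/180=0.1889, 32/180=0.1778, 35/180=0.1944, 20/180=0.1111
Σp_P4ᵢ² = 0.0063² + 0.0629² + 0.0692² + 0.3082² + 0.1195² + 0.4340² = 0.000040 + 0.003956 + 0.004789 + 0.094987 + 0.014280 + 0.188356 = 0.306408
B_P4 = 1 / 0.306408 = 3.2636
Σp_P1ᵢ² = 0.3092² + 0.0048² + 0.2319² + 0.0048² + 0.4444² + 0.0048² = 0.095605 + 0.000023 + 0.053778 + 0.000023 + 0.197491 + 0.000023 = 0.346943
B_P1 = 1 / 0.346943 = 2.8823
Σp_P2ᵢ² = 0.0944² + 0.2333² + 0.1889² + 0.1778² + 0.1944² + 0.1111² = 0.008911 + 0.054429 + 0.035683 + 0.031613 + 0.037791 + 0.012343 = 0.180770
B_P2 = 1 / 0.180770 = 5.5319
Ranking by B (broadest → narrowest): population P2 (5.53) > population P4 (3.26) > population P1 (2.88)

population P2 > population P4 > population P1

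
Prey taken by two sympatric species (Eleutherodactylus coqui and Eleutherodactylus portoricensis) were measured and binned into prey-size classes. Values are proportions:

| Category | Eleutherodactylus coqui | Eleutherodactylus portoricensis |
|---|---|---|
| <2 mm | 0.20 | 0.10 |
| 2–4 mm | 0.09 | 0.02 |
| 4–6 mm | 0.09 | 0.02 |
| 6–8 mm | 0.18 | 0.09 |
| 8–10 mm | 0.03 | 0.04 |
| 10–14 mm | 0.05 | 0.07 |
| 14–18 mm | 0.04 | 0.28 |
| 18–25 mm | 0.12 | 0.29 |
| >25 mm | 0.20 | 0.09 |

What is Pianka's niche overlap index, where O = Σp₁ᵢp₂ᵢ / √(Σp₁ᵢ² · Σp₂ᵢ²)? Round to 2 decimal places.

Σ p₁ᵢp₂ᵢ = 0.0200 + 0.0018 + 0.0018 + 0.0162 + 0.0012 + 0.0035 + 0.0112 + 0.0348 + 0.0180 = 0.1085
Σp_1ᵢ² = 0.20² + 0.09² + 0.09² + 0.18² + 0.03² + 0.05² + 0.04² + 0.12² + 0.20² = 0.0400 + 0.0081 + 0.0081 + 0.0324 + 0.0009 + 0.0025 + 0.0016 + 0.0144 + 0.0400 = 0.1480
Σp_2ᵢ² = 0.10² + 0.02² + 0.02² + 0.09² + 0.04² + 0.07² + 0.28² + 0.29² + 0.09² = 0.0100 + 0.0004 + 0.0004 + 0.0081 + 0.0016 + 0.0049 + 0.0784 + 0.0841 + 0.0081 = 0.1960
O = 0.1085 / √(0.1480 × 0.1960) = 0.1085 / 0.17032 = 0.6370

0.64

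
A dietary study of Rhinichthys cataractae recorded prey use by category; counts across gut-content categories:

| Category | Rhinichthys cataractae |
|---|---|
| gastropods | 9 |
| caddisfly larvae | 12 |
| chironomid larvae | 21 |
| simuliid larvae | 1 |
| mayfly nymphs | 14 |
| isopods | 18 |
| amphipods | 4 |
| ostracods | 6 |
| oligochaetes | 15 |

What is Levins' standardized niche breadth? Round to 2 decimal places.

0.73

Proportions for Rhinichthys cataractae (n=100): 9/100=0.0900, 12/100=0.1200, 21/100=0.2100, 1/100=0.0100, 14/100=0.1400, 18/100=0.1800, 4/100=0.0400, 6/100=0.0600, 15/100=0.1500
Σpᵢ² = 0.0900² + 0.1200² + 0.2100² + 0.0100² + 0.1400² + 0.1800² + 0.0400² + 0.0600² + 0.1500² = 0.008100 + 0.014400 + 0.044100 + 0.000100 + 0.019600 + 0.032400 + 0.001600 + 0.003600 + 0.022500 = 0.146400
B = 1 / 0.146400 = 6.8306
Bₛ = (B − 1)/(n − 1) = (6.8306 − 1)/(9 − 1) = 5.8306/8 = 0.7288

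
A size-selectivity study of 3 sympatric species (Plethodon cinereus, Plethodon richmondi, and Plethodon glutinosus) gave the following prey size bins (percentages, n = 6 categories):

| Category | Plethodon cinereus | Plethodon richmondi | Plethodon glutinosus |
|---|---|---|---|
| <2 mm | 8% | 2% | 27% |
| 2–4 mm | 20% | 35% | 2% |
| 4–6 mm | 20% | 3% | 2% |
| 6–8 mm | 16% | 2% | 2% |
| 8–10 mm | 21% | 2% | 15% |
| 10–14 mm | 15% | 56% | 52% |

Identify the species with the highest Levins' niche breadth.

Plethodon cinereus

Convert percentages to proportions (divide by 100).
Σp_cineᵢ² = 0.08² + 0.20² + 0.20² + 0.16² + 0.21² + 0.15² = 0.0064 + 0.0400 + 0.0400 + 0.0256 + 0.0441 + 0.0225 = 0.1786
B_cine = 1 / 0.1786 = 5.5991
Σp_richᵢ² = 0.02² + 0.35² + 0.03² + 0.02² + 0.02² + 0.56² = 0.0004 + 0.1225 + 0.0009 + 0.0004 + 0.0004 + 0.3136 = 0.4382
B_rich = 1 / 0.4382 = 2.2821
Σp_glutᵢ² = 0.27² + 0.02² + 0.02² + 0.02² + 0.15² + 0.52² = 0.0729 + 0.0004 + 0.0004 + 0.0004 + 0.0225 + 0.2704 = 0.3670
B_glut = 1 / 0.3670 = 2.7248
Highest B → broadest niche (most generalist): Plethodon cinereus (B = 5.60).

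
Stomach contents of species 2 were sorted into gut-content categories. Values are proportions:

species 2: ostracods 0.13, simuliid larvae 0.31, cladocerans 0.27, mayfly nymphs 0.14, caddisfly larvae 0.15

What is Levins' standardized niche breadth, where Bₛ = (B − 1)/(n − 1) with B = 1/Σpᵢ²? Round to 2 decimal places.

Σpᵢ² = 0.13² + 0.31² + 0.27² + 0.14² + 0.15² = 0.0169 + 0.0961 + 0.0729 + 0.0196 + 0.0225 = 0.2280
B = 1 / 0.2280 = 4.3860
Bₛ = (B − 1)/(n − 1) = (4.3860 − 1)/(5 − 1) = 3.3860/4 = 0.8465

0.85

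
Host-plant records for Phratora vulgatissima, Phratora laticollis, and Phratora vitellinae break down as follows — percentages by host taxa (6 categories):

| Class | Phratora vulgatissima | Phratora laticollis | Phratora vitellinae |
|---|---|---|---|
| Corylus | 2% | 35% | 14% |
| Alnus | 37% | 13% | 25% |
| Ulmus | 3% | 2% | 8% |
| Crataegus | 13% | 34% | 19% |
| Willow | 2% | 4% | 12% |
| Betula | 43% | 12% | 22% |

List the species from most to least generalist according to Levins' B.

Convert percentages to proportions (divide by 100).
Σp_vulgᵢ² = 0.02² + 0.37² + 0.03² + 0.13² + 0.02² + 0.43² = 0.0004 + 0.1369 + 0.0009 + 0.0169 + 0.0004 + 0.1849 = 0.3404
B_vulg = 1 / 0.3404 = 2.9377
Σp_latiᵢ² = 0.35² + 0.13² + 0.02² + 0.34² + 0.04² + 0.12² = 0.1225 + 0.0169 + 0.0004 + 0.1156 + 0.0016 + 0.0144 = 0.2714
B_lati = 1 / 0.2714 = 3.6846
Σp_viteᵢ² = 0.14² + 0.25² + 0.08² + 0.19² + 0.12² + 0.22² = 0.0196 + 0.0625 + 0.0064 + 0.0361 + 0.0144 + 0.0484 = 0.1874
B_vite = 1 / 0.1874 = 5.3362
Ranking by B (broadest → narrowest): Phratora vitellinae (5.34) > Phratora laticollis (3.68) > Phratora vulgatissima (2.94)

Phratora vitellinae > Phratora laticollis > Phratora vulgatissima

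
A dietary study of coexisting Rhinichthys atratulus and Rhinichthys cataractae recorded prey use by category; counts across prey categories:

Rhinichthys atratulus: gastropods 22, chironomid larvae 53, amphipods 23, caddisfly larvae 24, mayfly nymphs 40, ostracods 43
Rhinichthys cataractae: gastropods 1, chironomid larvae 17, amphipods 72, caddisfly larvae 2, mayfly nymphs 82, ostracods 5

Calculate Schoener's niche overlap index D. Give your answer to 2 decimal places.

0.45

Proportions for Rhinichthys atratulus (n=205): 22/205=0.1073, 53/205=0.2585, 23/205=0.1122, 24/205=0.1171, 40/205=0.1951, 43/205=0.2098
Proportions for Rhinichthys cataractae (n=179): 1/179=0.0056, 17/179=0.0950, 72/179=0.4022, 2/179=0.0112, 82/179=0.4581, 5/179=0.0279
Σ|p₁ᵢ − p₂ᵢ| = 0.1017 + 0.1635 + 0.2900 + 0.1059 + 0.2630 + 0.1819 = 1.1060
D = 1 − ½ × 1.1060 = 1 − 0.55300 = 0.44700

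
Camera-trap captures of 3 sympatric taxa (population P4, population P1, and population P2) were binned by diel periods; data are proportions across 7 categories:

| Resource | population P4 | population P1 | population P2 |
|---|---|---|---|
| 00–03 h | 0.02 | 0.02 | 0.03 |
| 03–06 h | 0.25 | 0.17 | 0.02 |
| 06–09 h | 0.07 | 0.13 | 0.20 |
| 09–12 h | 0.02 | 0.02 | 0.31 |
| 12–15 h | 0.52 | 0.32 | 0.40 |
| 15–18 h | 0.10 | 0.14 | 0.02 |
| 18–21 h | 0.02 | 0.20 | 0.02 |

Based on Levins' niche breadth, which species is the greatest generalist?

Σp_P4ᵢ² = 0.02² + 0.25² + 0.07² + 0.02² + 0.52² + 0.10² + 0.02² = 0.0004 + 0.0625 + 0.0049 + 0.0004 + 0.2704 + 0.0100 + 0.0004 = 0.3490
B_P4 = 1 / 0.3490 = 2.8653
Σp_P1ᵢ² = 0.02² + 0.17² + 0.13² + 0.02² + 0.32² + 0.14² + 0.20² = 0.0004 + 0.0289 + 0.0169 + 0.0004 + 0.1024 + 0.0196 + 0.0400 = 0.2086
B_P1 = 1 / 0.2086 = 4.7939
Σp_P2ᵢ² = 0.03² + 0.02² + 0.20² + 0.31² + 0.40² + 0.02² + 0.02² = 0.0009 + 0.0004 + 0.0400 + 0.0961 + 0.1600 + 0.0004 + 0.0004 = 0.2982
B_P2 = 1 / 0.2982 = 3.3535
Highest B → broadest niche (most generalist): population P1 (B = 4.79).

population P1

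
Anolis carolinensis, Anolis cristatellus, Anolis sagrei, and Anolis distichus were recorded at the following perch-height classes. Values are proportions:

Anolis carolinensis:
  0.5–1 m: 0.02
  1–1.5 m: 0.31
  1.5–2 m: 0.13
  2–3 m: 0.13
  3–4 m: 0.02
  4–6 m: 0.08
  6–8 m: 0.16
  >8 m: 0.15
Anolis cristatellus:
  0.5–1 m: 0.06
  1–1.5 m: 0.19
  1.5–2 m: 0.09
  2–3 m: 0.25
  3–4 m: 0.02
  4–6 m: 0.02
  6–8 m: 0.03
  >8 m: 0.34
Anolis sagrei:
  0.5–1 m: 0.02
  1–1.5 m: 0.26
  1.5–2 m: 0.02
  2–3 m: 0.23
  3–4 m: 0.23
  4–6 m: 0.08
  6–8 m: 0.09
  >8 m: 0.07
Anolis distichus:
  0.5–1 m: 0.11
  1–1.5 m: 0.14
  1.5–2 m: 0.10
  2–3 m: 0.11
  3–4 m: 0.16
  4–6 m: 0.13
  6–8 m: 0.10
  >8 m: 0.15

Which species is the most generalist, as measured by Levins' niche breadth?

Anolis distichus

Σp_caroᵢ² = 0.02² + 0.31² + 0.13² + 0.13² + 0.02² + 0.08² + 0.16² + 0.15² = 0.0004 + 0.0961 + 0.0169 + 0.0169 + 0.0004 + 0.0064 + 0.0256 + 0.0225 = 0.1852
B_caro = 1 / 0.1852 = 5.3996
Σp_crisᵢ² = 0.06² + 0.19² + 0.09² + 0.25² + 0.02² + 0.02² + 0.03² + 0.34² = 0.0036 + 0.0361 + 0.0081 + 0.0625 + 0.0004 + 0.0004 + 0.0009 + 0.1156 = 0.2276
B_cris = 1 / 0.2276 = 4.3937
Σp_sagrᵢ² = 0.02² + 0.26² + 0.02² + 0.23² + 0.23² + 0.08² + 0.09² + 0.07² = 0.0004 + 0.0676 + 0.0004 + 0.0529 + 0.0529 + 0.0064 + 0.0081 + 0.0049 = 0.1936
B_sagr = 1 / 0.1936 = 5.1653
Σp_distᵢ² = 0.11² + 0.14² + 0.10² + 0.11² + 0.16² + 0.13² + 0.10² + 0.15² = 0.0121 + 0.0196 + 0.0100 + 0.0121 + 0.0256 + 0.0169 + 0.0100 + 0.0225 = 0.1288
B_dist = 1 / 0.1288 = 7.7640
Highest B → broadest niche (most generalist): Anolis distichus (B = 7.76).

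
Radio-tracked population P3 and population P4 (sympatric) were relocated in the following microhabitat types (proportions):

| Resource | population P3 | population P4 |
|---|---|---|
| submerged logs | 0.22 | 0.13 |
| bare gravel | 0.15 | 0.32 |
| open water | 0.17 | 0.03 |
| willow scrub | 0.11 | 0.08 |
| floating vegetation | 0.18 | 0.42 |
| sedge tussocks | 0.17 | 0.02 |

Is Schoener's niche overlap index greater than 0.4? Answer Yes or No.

Yes

Σ|p₁ᵢ − p₂ᵢ| = 0.09 + 0.17 + 0.14 + 0.03 + 0.24 + 0.15 = 0.82
D = 1 − ½ × 0.82 = 1 − 0.410 = 0.5900
D = 0.5900 > 0.4 → Yes.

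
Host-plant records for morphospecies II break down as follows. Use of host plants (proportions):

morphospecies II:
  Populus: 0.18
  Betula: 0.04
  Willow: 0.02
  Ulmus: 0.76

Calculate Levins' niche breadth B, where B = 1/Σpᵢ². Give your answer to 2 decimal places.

Σpᵢ² = 0.18² + 0.04² + 0.02² + 0.76² = 0.0324 + 0.0016 + 0.0004 + 0.5776 = 0.6120
B = 1 / 0.6120 = 1.6340

1.63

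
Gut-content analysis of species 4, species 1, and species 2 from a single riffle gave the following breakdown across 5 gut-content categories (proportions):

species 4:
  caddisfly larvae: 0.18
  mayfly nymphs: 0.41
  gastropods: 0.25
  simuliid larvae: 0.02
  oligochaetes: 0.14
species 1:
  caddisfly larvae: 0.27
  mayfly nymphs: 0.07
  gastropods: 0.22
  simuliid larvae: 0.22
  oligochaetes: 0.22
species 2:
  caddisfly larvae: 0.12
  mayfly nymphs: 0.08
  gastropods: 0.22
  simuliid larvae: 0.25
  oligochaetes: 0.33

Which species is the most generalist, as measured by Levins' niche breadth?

species 1

Σp_4ᵢ² = 0.18² + 0.41² + 0.25² + 0.02² + 0.14² = 0.0324 + 0.1681 + 0.0625 + 0.0004 + 0.0196 = 0.2830
B_4 = 1 / 0.2830 = 3.5336
Σp_1ᵢ² = 0.27² + 0.07² + 0.22² + 0.22² + 0.22² = 0.0729 + 0.0049 + 0.0484 + 0.0484 + 0.0484 = 0.2230
B_1 = 1 / 0.2230 = 4.4843
Σp_2ᵢ² = 0.12² + 0.08² + 0.22² + 0.25² + 0.33² = 0.0144 + 0.0064 + 0.0484 + 0.0625 + 0.1089 = 0.2406
B_2 = 1 / 0.2406 = 4.1563
Highest B → broadest niche (most generalist): species 1 (B = 4.48).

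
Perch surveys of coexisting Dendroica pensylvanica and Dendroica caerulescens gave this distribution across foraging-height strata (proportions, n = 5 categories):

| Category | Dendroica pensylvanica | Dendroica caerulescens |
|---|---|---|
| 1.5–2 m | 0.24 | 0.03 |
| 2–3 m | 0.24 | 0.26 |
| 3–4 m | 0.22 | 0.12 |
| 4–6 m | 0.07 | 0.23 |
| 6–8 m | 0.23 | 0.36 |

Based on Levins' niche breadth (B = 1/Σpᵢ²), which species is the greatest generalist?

Σp_pensᵢ² = 0.24² + 0.24² + 0.22² + 0.07² + 0.23² = 0.0576 + 0.0576 + 0.0484 + 0.0049 + 0.0529 = 0.2214
B_pens = 1 / 0.2214 = 4.5167
Σp_caerᵢ² = 0.03² + 0.26² + 0.12² + 0.23² + 0.36² = 0.0009 + 0.0676 + 0.0144 + 0.0529 + 0.1296 = 0.2654
B_caer = 1 / 0.2654 = 3.7679
Highest B → broadest niche (most generalist): Dendroica pensylvanica (B = 4.52).

Dendroica pensylvanica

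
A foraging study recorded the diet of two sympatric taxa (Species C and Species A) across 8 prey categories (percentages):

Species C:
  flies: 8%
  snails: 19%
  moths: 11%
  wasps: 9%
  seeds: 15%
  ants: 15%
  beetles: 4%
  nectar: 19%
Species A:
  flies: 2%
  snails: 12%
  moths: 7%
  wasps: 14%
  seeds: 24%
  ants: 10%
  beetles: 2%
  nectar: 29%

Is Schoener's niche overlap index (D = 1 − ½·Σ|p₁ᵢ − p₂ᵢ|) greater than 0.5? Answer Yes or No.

Convert percentages to proportions (divide by 100).
Σ|p₁ᵢ − p₂ᵢ| = 0.06 + 0.07 + 0.04 + 0.05 + 0.09 + 0.05 + 0.02 + 0.10 = 0.48
D = 1 − ½ × 0.48 = 1 − 0.240 = 0.7600
D = 0.7600 > 0.5 → Yes.

Yes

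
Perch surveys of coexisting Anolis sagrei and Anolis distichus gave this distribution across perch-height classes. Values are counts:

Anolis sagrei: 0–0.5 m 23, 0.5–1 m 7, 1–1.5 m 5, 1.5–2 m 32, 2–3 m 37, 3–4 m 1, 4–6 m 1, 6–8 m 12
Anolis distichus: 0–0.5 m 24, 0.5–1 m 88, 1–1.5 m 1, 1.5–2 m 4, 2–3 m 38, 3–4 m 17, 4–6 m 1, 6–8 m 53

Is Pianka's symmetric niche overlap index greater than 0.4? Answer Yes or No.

Proportions for Anolis sagrei (n=118): 23/118=0.1949, 7/118=0.0593, 5/118=0.0424, 32/118=0.2712, 37/118=0.3136, 1/118=0.0085, 1/118=0.0085, 12/118=0.1017
Proportions for Anolis distichus (n=226): 24/226=0.1062, 88/226=0.3894, 1/226=0.0044, 4/226=0.0177, 38/226=0.1681, 17/226=0.0752, 1/226=0.0044, 53/226=0.2345
Σ p₁ᵢp₂ᵢ = 0.020698 + 0.023091 + 0.000187 + 0.004800 + 0.052716 + 0.000639 + 0.000037 + 0.023849 = 0.126017
Σp_1ᵢ² = 0.1949² + 0.0593² + 0.0424² + 0.2712² + 0.3136² + 0.0085² + 0.0085² + 0.1017² = 0.037986 + 0.003516 + 0.001798 + 0.073549 + 0.098345 + 0.000072 + 0.000072 + 0.010343 = 0.225681
Σp_2ᵢ² = 0.1062² + 0.3894² + 0.0044² + 0.0177² + 0.1681² + 0.0752² + 0.0044² + 0.2345² = 0.011278 + 0.151632 + 0.000019 + 0.000313 + 0.028258 + 0.005655 + 0.000019 + 0.054990 = 0.252164
O = 0.126017 / √(0.225681 × 0.252164) = 0.126017 / 0.2385553 = 0.5283
O = 0.5283 > 0.4 → Yes.

Yes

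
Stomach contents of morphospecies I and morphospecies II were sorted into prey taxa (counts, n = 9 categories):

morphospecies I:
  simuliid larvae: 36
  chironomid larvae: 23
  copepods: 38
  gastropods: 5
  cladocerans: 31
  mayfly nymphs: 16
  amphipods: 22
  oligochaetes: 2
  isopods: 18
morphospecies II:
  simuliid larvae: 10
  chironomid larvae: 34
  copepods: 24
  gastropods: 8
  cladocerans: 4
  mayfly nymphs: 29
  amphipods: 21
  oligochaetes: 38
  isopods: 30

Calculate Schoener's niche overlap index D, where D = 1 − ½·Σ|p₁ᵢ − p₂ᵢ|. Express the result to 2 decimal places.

Proportions for morphospecies I (n=191): 36/191=0.1885, 23/191=0.1204, 38/191=0.1990, 5/191=0.0262, 31/191=0.1623, 16/191=0.0838, 22/191=0.1152, 2/191=0.0105, 18/191=0.0942
Proportions for morphospecies II (n=198): 10/198=0.0505, 34/198=0.1717, 24/198=0.1212, 8/198=0.0404, 4/198=0.0202, 29/198=0.1465, 21/198=0.1061, 38/198=0.1919, 30/198=0.1515
Σ|p₁ᵢ − p₂ᵢ| = 0.1380 + 0.0513 + 0.0778 + 0.0142 + 0.1421 + 0.0627 + 0.0091 + 0.1814 + 0.0573 = 0.7339
D = 1 − ½ × 0.7339 = 1 − 0.36695 = 0.63305

0.63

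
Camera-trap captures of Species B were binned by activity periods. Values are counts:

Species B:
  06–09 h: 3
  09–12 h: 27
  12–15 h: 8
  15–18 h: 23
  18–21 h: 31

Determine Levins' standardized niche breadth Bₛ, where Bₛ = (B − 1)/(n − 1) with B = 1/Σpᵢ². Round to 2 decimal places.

Proportions for Species B (n=92): 3/92=0.0326, 27/92=0.2935, 8/92=0.0870, 23/92=0.2500, 31/92=0.3370
Σpᵢ² = 0.0326² + 0.2935² + 0.0870² + 0.2500² + 0.3370² = 0.001063 + 0.086142 + 0.007569 + 0.062500 + 0.113569 = 0.270843
B = 1 / 0.270843 = 3.6922
Bₛ = (B − 1)/(n − 1) = (3.6922 − 1)/(5 − 1) = 2.6922/4 = 0.6731

0.67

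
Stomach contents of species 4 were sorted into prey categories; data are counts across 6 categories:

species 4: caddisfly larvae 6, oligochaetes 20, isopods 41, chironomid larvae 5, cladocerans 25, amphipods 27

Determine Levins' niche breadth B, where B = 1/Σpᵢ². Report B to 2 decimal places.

Proportions for species 4 (n=124): 6/124=0.0484, 20/124=0.1613, 41/124=0.3306, 5/124=0.0403, 25/124=0.2016, 27/124=0.2177
Σpᵢ² = 0.0484² + 0.1613² + 0.3306² + 0.0403² + 0.2016² + 0.2177² = 0.002343 + 0.026018 + 0.109296 + 0.001624 + 0.040643 + 0.047393 = 0.227317
B = 1 / 0.227317 = 4.3991

4.40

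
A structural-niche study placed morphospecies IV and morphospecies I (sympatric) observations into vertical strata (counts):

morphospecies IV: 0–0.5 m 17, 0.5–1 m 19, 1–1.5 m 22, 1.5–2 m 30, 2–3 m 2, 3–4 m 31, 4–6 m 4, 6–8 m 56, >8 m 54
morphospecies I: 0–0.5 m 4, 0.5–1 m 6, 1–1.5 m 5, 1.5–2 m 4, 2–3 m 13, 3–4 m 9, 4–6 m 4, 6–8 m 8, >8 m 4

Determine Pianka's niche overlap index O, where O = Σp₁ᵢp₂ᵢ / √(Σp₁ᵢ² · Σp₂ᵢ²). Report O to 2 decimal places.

Proportions for morphospecies IV (n=235): 17/235=0.0723, 19/235=0.0809, 22/235=0.0936, 30/235=0.1277, 2/235=0.0085, 31/235=0.1319, 4/235=0.0170, 56/235=0.2383, 54/235=0.2298
Proportions for morphospecies I (n=57): 4/57=0.0702, 6/57=0.1053, 5/57=0.0877, 4/57=0.0702, 13/57=0.2281, 9/57=0.1579, 4/57=0.0702, 8/57=0.1404, 4/57=0.0702
Σ p₁ᵢp₂ᵢ = 0.005075 + 0.008519 + 0.008209 + 0.008965 + 0.001939 + 0.020827 + 0.001193 + 0.033457 + 0.016132 = 0.104316
Σp_1ᵢ² = 0.0723² + 0.0809² + 0.0936² + 0.1277² + 0.0085² + 0.1319² + 0.0170² + 0.2383² + 0.2298² = 0.005227 + 0.006545 + 0.008761 + 0.016307 + 0.000072 + 0.017398 + 0.000289 + 0.056787 + 0.052808 = 0.164194
Σp_2ᵢ² = 0.0702² + 0.1053² + 0.0877² + 0.0702² + 0.2281² + 0.1579² + 0.0702² + 0.1404² + 0.0702² = 0.004928 + 0.011088 + 0.007691 + 0.004928 + 0.052030 + 0.024932 + 0.004928 + 0.019712 + 0.004928 = 0.135165
O = 0.104316 / √(0.164194 × 0.135165) = 0.104316 / 0.1489741 = 0.7002

0.70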